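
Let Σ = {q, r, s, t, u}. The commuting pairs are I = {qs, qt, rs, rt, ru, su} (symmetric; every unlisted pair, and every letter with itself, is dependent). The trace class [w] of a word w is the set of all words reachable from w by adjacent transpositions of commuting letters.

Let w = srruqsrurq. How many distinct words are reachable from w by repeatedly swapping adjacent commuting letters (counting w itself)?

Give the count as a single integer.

405

0(s) covers ∅
1(r) covers ∅
2(r) covers 1:r
3(u) covers ∅
4(q) covers 2:r, 3:u
5(s) covers 0:s
6(r) covers 4:q
7(u) covers 4:q
8(r) covers 6:r
9(q) covers 7:u, 8:r
floor of heap: 0:s, 1:r, 3:u
completions by unplaced set U, small U first (add the entries for U minus each lowest piece of U):
  |U|=1: {5}:1  {9}:1
  |U|=2: {0,5}:1  {5,9}:2  {7,9}:1  {8,9}:1
  |U|=3: {0,5,9}:3  {5,7,9}:3  {5,8,9}:3  {6,8,9}:1  {7,8,9}:2
  |U|=4: {0,5,7,9}:6  {0,5,8,9}:6  {5,6,8,9}:4  {5,7,8,9}:8  {6,7,8,9}:3
  |U|=5: {0,5,6,8,9}:10  {0,5,7,8,9}:20  {4,6,7,8,9}:3  {5,6,7,8,9}:15
  |U|=6: {0,5,6,7,8,9}:45  {2,4,6,7,8,9}:3  {3,4,6,7,8,9}:3  {4,5,6,7,8,9}:18
  |U|=7: {0,4,5,6,7,8,9}:63  {1,2,4,6,7,8,9}:3  {2,3,4,6,7,8,9}:6  {2,4,5,6,7,8,9}:21  {3,4,5,6,7,8,9}:21
  |U|=8: {0,2,4,5,6,7,8,9}:84  {0,3,4,5,6,7,8,9}:84  {1,2,3,4,6,7,8,9}:9  {1,2,4,5,6,7,8,9}:24  {2,3,4,5,6,7,8,9}:48
  start at 0(s): 81
  start at 1(r): 216
  start at 3(u): 108
sum over floor = 405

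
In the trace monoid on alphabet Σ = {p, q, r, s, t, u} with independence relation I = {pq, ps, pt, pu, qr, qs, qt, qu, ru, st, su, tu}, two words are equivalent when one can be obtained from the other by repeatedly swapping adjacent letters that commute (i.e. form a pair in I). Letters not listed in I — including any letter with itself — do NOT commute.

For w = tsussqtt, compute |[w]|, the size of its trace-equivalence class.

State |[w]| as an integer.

drop 0:t onto floor
drop 1:s onto floor
drop 2:u onto floor
drop 3:s onto {1:s}
drop 4:s onto {3:s}
drop 5:q onto floor
drop 6:t onto {0:t}
drop 7:t onto {6:t}
ground layer = {0:t, 1:s, 2:u, 5:q}
drop-orders for the pieces not yet dropped (sum over which currently-grounded one goes next):
  1 to go: {2} 1  {4} 1  {5} 1  {7} 1
  2 to go: {2,4} 2  {2,5} 2  {2,7} 2  {3,4} 1  {4,5} 2  {4,7} 2  {5,7} 2  {6,7} 1
  3 to go: {0,6,7} 1  {1,3,4} 1  {2,3,4} 3  {2,4,5} 6  {2,4,7} 6  {2,5,7} 6  {2,6,7} 3  {3,4,5} 3  {3,4,7} 3  {4,5,7} 6  {4,6,7} 3  {5,6,7} 3
  4 to go: {0,2,6,7} 4  {0,4,6,7} 4  {0,5,6,7} 4  {1,2,3,4} 4  {1,3,4,5} 4  {1,3,4,7} 4  {2,3,4,5} 12  {2,3,4,7} 12  {2,4,5,7} 24  {2,4,6,7} 12  {2,5,6,7} 12  {3,4,5,7} 12  {3,4,6,7} 6  {4,5,6,7} 12
  5 to go: {0,2,4,6,7} 20  {0,2,5,6,7} 20  {0,3,4,6,7} 10  {0,4,5,6,7} 20  {1,2,3,4,5} 20  {1,2,3,4,7} 20  {1,3,4,5,7} 20  {1,3,4,6,7} 10  {2,3,4,5,7} 60  {2,3,4,6,7} 30  {2,4,5,6,7} 60  {3,4,5,6,7} 30
  6 to go: {0,1,3,4,6,7} 20  {0,2,3,4,6,7} 60  {0,2,4,5,6,7} 120  {0,3,4,5,6,7} 60  {1,2,3,4,5,7} 120  {1,2,3,4,6,7} 60  {1,3,4,5,6,7} 60  {2,3,4,5,6,7} 180
  if 0:t drops first: 420 orders
  if 1:s drops first: 420 orders
  if 2:u drops first: 140 orders
  if 5:q drops first: 140 orders
heap linearizations: 1120

1120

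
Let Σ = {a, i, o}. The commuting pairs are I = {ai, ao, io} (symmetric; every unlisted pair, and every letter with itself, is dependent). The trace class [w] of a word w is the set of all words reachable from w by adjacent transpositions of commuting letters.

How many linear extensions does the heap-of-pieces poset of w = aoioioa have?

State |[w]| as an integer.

210

piece 0:a — minimal
piece 1:o — minimal
piece 2:i — minimal
piece 3:o rests on {1:o}
piece 4:i rests on {2:i}
piece 5:o rests on {3:o}
piece 6:a rests on {0:a}
minimal pieces: {0:a, 1:o, 2:i}
ways to finish when only these pieces remain (= sum over removing one remaining piece with nothing left below it):
  1 left: {4}→1  {5}→1  {6}→1
  2 left: {0,6}→1  {2,4}→1  {3,5}→1  {4,5}→2  {4,6}→2  {5,6}→2
  3 left: {0,4,6}→3  {0,5,6}→3  {1,3,5}→1  {2,4,5}→3  {2,4,6}→3  {3,4,5}→3  {3,5,6}→3  {4,5,6}→6
  4 left: {0,2,4,6}→6  {0,3,5,6}→6  {0,4,5,6}→12  {1,3,4,5}→4  {1,3,5,6}→4  {2,3,4,5}→6  {2,4,5,6}→12  {3,4,5,6}→12
  5 left: {0,1,3,5,6}→10  {0,2,4,5,6}→30  {0,3,4,5,6}→30  {1,2,3,4,5}→10  {1,3,4,5,6}→20  {2,3,4,5,6}→30
  placing 0:a first → 60 extensions
  placing 1:o first → 90 extensions
  placing 2:i first → 60 extensions
total linear extensions = 210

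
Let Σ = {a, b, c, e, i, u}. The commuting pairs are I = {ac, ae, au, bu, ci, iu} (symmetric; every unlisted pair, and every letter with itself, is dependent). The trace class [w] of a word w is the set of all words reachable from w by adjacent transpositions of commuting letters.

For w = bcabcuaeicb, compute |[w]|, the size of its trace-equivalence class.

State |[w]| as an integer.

18

#0=b has no predecessor
#1=c depends on [0:b]
#2=a depends on [0:b]
#3=b depends on [1:c, 2:a]
#4=c depends on [3:b]
#5=u depends on [4:c]
#6=a depends on [3:b]
#7=e depends on [5:u]
#8=i depends on [6:a, 7:e]
#9=c depends on [7:e]
#10=b depends on [8:i, 9:c]
sources: [0:b]
N(rest) = Σ N(rest − s) over sources s of rest; N(one piece) = 1:
  size 1 → [10]=1
  size 2 → [8,10]=1  [9,10]=1
  size 3 → [6,8,10]=1  [8,9,10]=2
  size 4 → [6,8,9,10]=3  [7,8,9,10]=2
  size 5 → [5,7,8,9,10]=2  [6,7,8,9,10]=5
  size 6 → [4,5,7,8,9,10]=2  [5,6,7,8,9,10]=7
  size 7 → [4,5,6,7,8,9,10]=9
  size 8 → [3,4,5,6,7,8,9,10]=9
  size 9 → [1,3,4,5,6,7,8,9,10]=9  [2,3,4,5,6,7,8,9,10]=9
  first=0(b) contributes 18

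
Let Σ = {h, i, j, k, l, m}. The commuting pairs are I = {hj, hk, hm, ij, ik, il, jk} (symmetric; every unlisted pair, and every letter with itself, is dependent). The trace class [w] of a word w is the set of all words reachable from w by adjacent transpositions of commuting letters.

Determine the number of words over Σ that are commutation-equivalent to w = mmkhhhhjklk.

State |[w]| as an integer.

0(m) covers ∅
1(m) covers 0:m
2(k) covers 1:m
3(h) covers ∅
4(h) covers 3:h
5(h) covers 4:h
6(h) covers 5:h
7(j) covers 1:m
8(k) covers 2:k
9(l) covers 6:h, 7:j, 8:k
10(k) covers 9:l
floor of heap: 0:m, 3:h
completions by unplaced set U, small U first (add the entries for U minus each lowest piece of U):
  |U|=1: {10}:1
  |U|=2: {9,10}:1
  |U|=3: {6,9,10}:1  {7,9,10}:1  {8,9,10}:1
  |U|=4: {2,8,9,10}:1  {5,6,9,10}:1  {6,7,9,10}:2  {6,8,9,10}:2  {7,8,9,10}:2
  |U|=5: {2,6,8,9,10}:3  {2,7,8,9,10}:3  {4,5,6,9,10}:1  {5,6,7,9,10}:3  {5,6,8,9,10}:3  {6,7,8,9,10}:6
  |U|=6: {1,2,7,8,9,10}:3  {2,5,6,8,9,10}:6  {2,6,7,8,9,10}:12  {3,4,5,6,9,10}:1  {4,5,6,7,9,10}:4  {4,5,6,8,9,10}:4  {5,6,7,8,9,10}:12
  |U|=7: {0,1,2,7,8,9,10}:3  {1,2,6,7,8,9,10}:15  {2,4,5,6,8,9,10}:10  {2,5,6,7,8,9,10}:30  {3,4,5,6,7,9,10}:5  {3,4,5,6,8,9,10}:5  {4,5,6,7,8,9,10}:20
  |U|=8: {0,1,2,6,7,8,9,10}:18  {1,2,5,6,7,8,9,10}:45  {2,3,4,5,6,8,9,10}:15  {2,4,5,6,7,8,9,10}:60  {3,4,5,6,7,8,9,10}:30
  |U|=9: {0,1,2,5,6,7,8,9,10}:63  {1,2,4,5,6,7,8,9,10}:105  {2,3,4,5,6,7,8,9,10}:105
  start at 0(m): 210
  start at 3(h): 168
sum over floor = 378

378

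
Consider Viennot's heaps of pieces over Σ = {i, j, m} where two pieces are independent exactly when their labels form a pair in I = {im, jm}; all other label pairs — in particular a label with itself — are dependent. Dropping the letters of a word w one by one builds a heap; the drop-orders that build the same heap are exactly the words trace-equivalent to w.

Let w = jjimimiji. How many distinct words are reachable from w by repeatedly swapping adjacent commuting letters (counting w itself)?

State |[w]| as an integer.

#0=j has no predecessor
#1=j depends on [0:j]
#2=i depends on [1:j]
#3=m has no predecessor
#4=i depends on [2:i]
#5=m depends on [3:m]
#6=i depends on [4:i]
#7=j depends on [6:i]
#8=i depends on [7:j]
sources: [0:j, 3:m]
N(rest) = Σ N(rest − s) over sources s of rest; N(one piece) = 1:
  size 1 → [5]=1  [8]=1
  size 2 → [3,5]=1  [5,8]=2  [7,8]=1
  size 3 → [3,5,8]=3  [5,7,8]=3  [6,7,8]=1
  size 4 → [3,5,7,8]=6  [4,6,7,8]=1  [5,6,7,8]=4
  size 5 → [2,4,6,7,8]=1  [3,5,6,7,8]=10  [4,5,6,7,8]=5
  size 6 → [1,2,4,6,7,8]=1  [2,4,5,6,7,8]=6  [3,4,5,6,7,8]=15
  size 7 → [0,1,2,4,6,7,8]=1  [1,2,4,5,6,7,8]=7  [2,3,4,5,6,7,8]=21
  first=0(j) contributes 28
  first=3(m) contributes 8
|[w]| = 36

36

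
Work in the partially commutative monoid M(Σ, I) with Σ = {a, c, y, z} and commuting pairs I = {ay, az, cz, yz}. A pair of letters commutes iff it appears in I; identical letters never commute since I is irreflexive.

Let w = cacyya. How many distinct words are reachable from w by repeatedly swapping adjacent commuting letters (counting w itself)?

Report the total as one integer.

3

#0=c has no predecessor
#1=a depends on [0:c]
#2=c depends on [1:a]
#3=y depends on [2:c]
#4=y depends on [3:y]
#5=a depends on [2:c]
sources: [0:c]
N(rest) = Σ N(rest − s) over sources s of rest; N(one piece) = 1:
  size 1 → [4]=1  [5]=1
  size 2 → [3,4]=1  [4,5]=2
  size 3 → [3,4,5]=3
  size 4 → [2,3,4,5]=3
  first=0(c) contributes 3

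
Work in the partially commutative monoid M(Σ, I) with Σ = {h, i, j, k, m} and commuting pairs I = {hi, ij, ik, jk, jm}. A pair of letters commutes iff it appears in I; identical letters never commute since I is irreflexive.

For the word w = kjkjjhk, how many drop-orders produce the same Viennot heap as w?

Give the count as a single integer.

piece 0:k — minimal
piece 1:j — minimal
piece 2:k rests on {0:k}
piece 3:j rests on {1:j}
piece 4:j rests on {3:j}
piece 5:h rests on {2:k, 4:j}
piece 6:k rests on {5:h}
minimal pieces: {0:k, 1:j}
ways to finish when only these pieces remain (= sum over removing one remaining piece with nothing left below it):
  1 left: {6}→1
  2 left: {5,6}→1
  3 left: {2,5,6}→1  {4,5,6}→1
  4 left: {0,2,5,6}→1  {2,4,5,6}→2  {3,4,5,6}→1
  5 left: {0,2,4,5,6}→3  {1,3,4,5,6}→1  {2,3,4,5,6}→3
  placing 0:k first → 4 extensions
  placing 1:j first → 6 extensions
total linear extensions = 10

10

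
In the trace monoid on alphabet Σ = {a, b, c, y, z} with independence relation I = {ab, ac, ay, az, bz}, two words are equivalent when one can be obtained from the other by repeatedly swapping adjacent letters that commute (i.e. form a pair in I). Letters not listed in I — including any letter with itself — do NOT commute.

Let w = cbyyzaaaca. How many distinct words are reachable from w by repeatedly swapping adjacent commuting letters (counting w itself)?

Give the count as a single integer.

210

0(c) covers ∅
1(b) covers 0:c
2(y) covers 1:b
3(y) covers 2:y
4(z) covers 3:y
5(a) covers ∅
6(a) covers 5:a
7(a) covers 6:a
8(c) covers 4:z
9(a) covers 7:a
floor of heap: 0:c, 5:a
completions by unplaced set U, small U first (add the entries for U minus each lowest piece of U):
  |U|=1: {8}:1  {9}:1
  |U|=2: {4,8}:1  {7,9}:1  {8,9}:2
  |U|=3: {3,4,8}:1  {4,8,9}:3  {6,7,9}:1  {7,8,9}:3
  |U|=4: {2,3,4,8}:1  {3,4,8,9}:4  {4,7,8,9}:6  {5,6,7,9}:1  {6,7,8,9}:4
  |U|=5: {1,2,3,4,8}:1  {2,3,4,8,9}:5  {3,4,7,8,9}:10  {4,6,7,8,9}:10  {5,6,7,8,9}:5
  |U|=6: {0,1,2,3,4,8}:1  {1,2,3,4,8,9}:6  {2,3,4,7,8,9}:15  {3,4,6,7,8,9}:20  {4,5,6,7,8,9}:15
  |U|=7: {0,1,2,3,4,8,9}:7  {1,2,3,4,7,8,9}:21  {2,3,4,6,7,8,9}:35  {3,4,5,6,7,8,9}:35
  |U|=8: {0,1,2,3,4,7,8,9}:28  {1,2,3,4,6,7,8,9}:56  {2,3,4,5,6,7,8,9}:70
  start at 0(c): 126
  start at 5(a): 84
sum over floor = 210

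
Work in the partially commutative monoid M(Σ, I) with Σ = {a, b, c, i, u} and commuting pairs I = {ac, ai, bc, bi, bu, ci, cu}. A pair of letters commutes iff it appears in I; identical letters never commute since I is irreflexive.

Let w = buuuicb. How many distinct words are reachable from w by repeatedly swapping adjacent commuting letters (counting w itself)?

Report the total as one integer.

105

drop 0:b onto floor
drop 1:u onto floor
drop 2:u onto {1:u}
drop 3:u onto {2:u}
drop 4:i onto {3:u}
drop 5:c onto floor
drop 6:b onto {0:b}
ground layer = {0:b, 1:u, 5:c}
drop-orders for the pieces not yet dropped (sum over which currently-grounded one goes next):
  1 to go: {4} 1  {5} 1  {6} 1
  2 to go: {0,6} 1  {3,4} 1  {4,5} 2  {4,6} 2  {5,6} 2
  3 to go: {0,4,6} 3  {0,5,6} 3  {2,3,4} 1  {3,4,5} 3  {3,4,6} 3  {4,5,6} 6
  4 to go: {0,3,4,6} 6  {0,4,5,6} 12  {1,2,3,4} 1  {2,3,4,5} 4  {2,3,4,6} 4  {3,4,5,6} 12
  5 to go: {0,2,3,4,6} 10  {0,3,4,5,6} 30  {1,2,3,4,5} 5  {1,2,3,4,6} 5  {2,3,4,5,6} 20
  if 0:b drops first: 30 orders
  if 1:u drops first: 60 orders
  if 5:c drops first: 15 orders
heap linearizations: 105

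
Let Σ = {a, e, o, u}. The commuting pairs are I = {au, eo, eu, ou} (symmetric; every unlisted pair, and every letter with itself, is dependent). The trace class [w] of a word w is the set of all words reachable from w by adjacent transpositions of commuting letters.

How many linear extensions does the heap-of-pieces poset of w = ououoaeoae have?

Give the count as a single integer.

90

0(o) covers ∅
1(u) covers ∅
2(o) covers 0:o
3(u) covers 1:u
4(o) covers 2:o
5(a) covers 4:o
6(e) covers 5:a
7(o) covers 5:a
8(a) covers 6:e, 7:o
9(e) covers 8:a
floor of heap: 0:o, 1:u
completions by unplaced set U, small U first (add the entries for U minus each lowest piece of U):
  |U|=1: {3}:1  {9}:1
  |U|=2: {1,3}:1  {3,9}:2  {8,9}:1
  |U|=3: {1,3,9}:3  {3,8,9}:3  {6,8,9}:1  {7,8,9}:1
  |U|=4: {1,3,8,9}:6  {3,6,8,9}:4  {3,7,8,9}:4  {6,7,8,9}:2
  |U|=5: {1,3,6,8,9}:10  {1,3,7,8,9}:10  {3,6,7,8,9}:10  {5,6,7,8,9}:2
  |U|=6: {1,3,6,7,8,9}:30  {3,5,6,7,8,9}:12  {4,5,6,7,8,9}:2
  |U|=7: {1,3,5,6,7,8,9}:42  {2,4,5,6,7,8,9}:2  {3,4,5,6,7,8,9}:14
  |U|=8: {0,2,4,5,6,7,8,9}:2  {1,3,4,5,6,7,8,9}:56  {2,3,4,5,6,7,8,9}:16
  start at 0(o): 72
  start at 1(u): 18
sum over floor = 90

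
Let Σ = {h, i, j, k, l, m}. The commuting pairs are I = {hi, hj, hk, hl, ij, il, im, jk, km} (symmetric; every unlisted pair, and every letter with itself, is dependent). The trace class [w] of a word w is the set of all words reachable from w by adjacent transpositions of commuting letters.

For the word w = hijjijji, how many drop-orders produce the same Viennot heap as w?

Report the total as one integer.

280

#0=h has no predecessor
#1=i has no predecessor
#2=j has no predecessor
#3=j depends on [2:j]
#4=i depends on [1:i]
#5=j depends on [3:j]
#6=j depends on [5:j]
#7=i depends on [4:i]
sources: [0:h, 1:i, 2:j]
N(rest) = Σ N(rest − s) over sources s of rest; N(one piece) = 1:
  size 1 → [0]=1  [6]=1  [7]=1
  size 2 → [0,6]=2  [0,7]=2  [4,7]=1  [5,6]=1  [6,7]=2
  size 3 → [0,4,7]=3  [0,5,6]=3  [0,6,7]=6  [1,4,7]=1  [3,5,6]=1  [4,6,7]=3  [5,6,7]=3
  size 4 → [0,1,4,7]=4  [0,3,5,6]=4  [0,4,6,7]=12  [0,5,6,7]=12  [1,4,6,7]=4  [2,3,5,6]=1  [3,5,6,7]=4  [4,5,6,7]=6
  size 5 → [0,1,4,6,7]=20  [0,2,3,5,6]=5  [0,3,5,6,7]=20  [0,4,5,6,7]=30  [1,4,5,6,7]=10  [2,3,5,6,7]=5  [3,4,5,6,7]=10
  size 6 → [0,1,4,5,6,7]=60  [0,2,3,5,6,7]=30  [0,3,4,5,6,7]=60  [1,3,4,5,6,7]=20  [2,3,4,5,6,7]=15
  first=0(h) contributes 35
  first=1(i) contributes 105
  first=2(j) contributes 140
|[w]| = 280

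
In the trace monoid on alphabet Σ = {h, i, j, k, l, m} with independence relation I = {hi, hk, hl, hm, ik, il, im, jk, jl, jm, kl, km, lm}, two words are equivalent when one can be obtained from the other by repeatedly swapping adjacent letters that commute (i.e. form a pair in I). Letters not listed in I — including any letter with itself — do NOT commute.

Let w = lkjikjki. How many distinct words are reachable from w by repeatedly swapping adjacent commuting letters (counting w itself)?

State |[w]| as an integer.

280

piece 0:l — minimal
piece 1:k — minimal
piece 2:j — minimal
piece 3:i rests on {2:j}
piece 4:k rests on {1:k}
piece 5:j rests on {3:i}
piece 6:k rests on {4:k}
piece 7:i rests on {5:j}
minimal pieces: {0:l, 1:k, 2:j}
ways to finish when only these pieces remain (= sum over removing one remaining piece with nothing left below it):
  1 left: {0}→1  {6}→1  {7}→1
  2 left: {0,6}→2  {0,7}→2  {4,6}→1  {5,7}→1  {6,7}→2
  3 left: {0,4,6}→3  {0,5,7}→3  {0,6,7}→6  {1,4,6}→1  {3,5,7}→1  {4,6,7}→3  {5,6,7}→3
  4 left: {0,1,4,6}→4  {0,3,5,7}→4  {0,4,6,7}→12  {0,5,6,7}→12  {1,4,6,7}→4  {2,3,5,7}→1  {3,5,6,7}→4  {4,5,6,7}→6
  5 left: {0,1,4,6,7}→20  {0,2,3,5,7}→5  {0,3,5,6,7}→20  {0,4,5,6,7}→30  {1,4,5,6,7}→10  {2,3,5,6,7}→5  {3,4,5,6,7}→10
  6 left: {0,1,4,5,6,7}→60  {0,2,3,5,6,7}→30  {0,3,4,5,6,7}→60  {1,3,4,5,6,7}→20  {2,3,4,5,6,7}→15
  placing 0:l first → 35 extensions
  placing 1:k first → 105 extensions
  placing 2:j first → 140 extensions
total linear extensions = 280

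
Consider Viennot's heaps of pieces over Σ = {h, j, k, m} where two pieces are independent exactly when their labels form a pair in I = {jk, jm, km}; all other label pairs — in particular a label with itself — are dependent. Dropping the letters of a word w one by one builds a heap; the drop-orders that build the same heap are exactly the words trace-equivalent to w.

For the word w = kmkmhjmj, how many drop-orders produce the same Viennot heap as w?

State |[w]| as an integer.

drop 0:k onto floor
drop 1:m onto floor
drop 2:k onto {0:k}
drop 3:m onto {1:m}
drop 4:h onto {2:k, 3:m}
drop 5:j onto {4:h}
drop 6:m onto {4:h}
drop 7:j onto {5:j}
ground layer = {0:k, 1:m}
drop-orders for the pieces not yet dropped (sum over which currently-grounded one goes next):
  1 to go: {6} 1  {7} 1
  2 to go: {5,7} 1  {6,7} 2
  3 to go: {5,6,7} 3
  4 to go: {4,5,6,7} 3
  5 to go: {2,4,5,6,7} 3  {3,4,5,6,7} 3
  6 to go: {0,2,4,5,6,7} 3  {1,3,4,5,6,7} 3  {2,3,4,5,6,7} 6
  if 0:k drops first: 9 orders
  if 1:m drops first: 9 orders
heap linearizations: 18

18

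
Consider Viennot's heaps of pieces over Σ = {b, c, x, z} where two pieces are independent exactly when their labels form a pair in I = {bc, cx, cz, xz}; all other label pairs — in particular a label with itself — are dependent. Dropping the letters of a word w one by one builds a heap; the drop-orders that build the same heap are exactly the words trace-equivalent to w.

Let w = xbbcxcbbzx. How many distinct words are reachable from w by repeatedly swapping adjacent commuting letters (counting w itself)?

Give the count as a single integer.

90

#0=x has no predecessor
#1=b depends on [0:x]
#2=b depends on [1:b]
#3=c has no predecessor
#4=x depends on [2:b]
#5=c depends on [3:c]
#6=b depends on [4:x]
#7=b depends on [6:b]
#8=z depends on [7:b]
#9=x depends on [7:b]
sources: [0:x, 3:c]
N(rest) = Σ N(rest − s) over sources s of rest; N(one piece) = 1:
  size 1 → [5]=1  [8]=1  [9]=1
  size 2 → [3,5]=1  [5,8]=2  [5,9]=2  [8,9]=2
  size 3 → [3,5,8]=3  [3,5,9]=3  [5,8,9]=6  [7,8,9]=2
  size 4 → [3,5,8,9]=12  [5,7,8,9]=8  [6,7,8,9]=2
  size 5 → [3,5,7,8,9]=20  [4,6,7,8,9]=2  [5,6,7,8,9]=10
  size 6 → [2,4,6,7,8,9]=2  [3,5,6,7,8,9]=30  [4,5,6,7,8,9]=12
  size 7 → [1,2,4,6,7,8,9]=2  [2,4,5,6,7,8,9]=14  [3,4,5,6,7,8,9]=42
  size 8 → [0,1,2,4,6,7,8,9]=2  [1,2,4,5,6,7,8,9]=16  [2,3,4,5,6,7,8,9]=56
  first=0(x) contributes 72
  first=3(c) contributes 18
|[w]| = 90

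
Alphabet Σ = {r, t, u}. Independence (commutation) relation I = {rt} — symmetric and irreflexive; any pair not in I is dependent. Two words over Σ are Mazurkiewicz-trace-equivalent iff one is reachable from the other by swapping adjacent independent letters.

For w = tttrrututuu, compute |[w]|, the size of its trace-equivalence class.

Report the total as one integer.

drop 0:t onto floor
drop 1:t onto {0:t}
drop 2:t onto {1:t}
drop 3:r onto floor
drop 4:r onto {3:r}
drop 5:u onto {2:t, 4:r}
drop 6:t onto {5:u}
drop 7:u onto {6:t}
drop 8:t onto {7:u}
drop 9:u onto {8:t}
drop 10:u onto {9:u}
ground layer = {0:t, 3:r}
drop-orders for the pieces not yet dropped (sum over which currently-grounded one goes next):
  1 to go: {10} 1
  2 to go: {9,10} 1
  3 to go: {8,9,10} 1
  4 to go: {7,8,9,10} 1
  5 to go: {6,7,8,9,10} 1
  6 to go: {5,6,7,8,9,10} 1
  7 to go: {2,5,6,7,8,9,10} 1  {4,5,6,7,8,9,10} 1
  8 to go: {1,2,5,6,7,8,9,10} 1  {2,4,5,6,7,8,9,10} 2  {3,4,5,6,7,8,9,10} 1
  9 to go: {0,1,2,5,6,7,8,9,10} 1  {1,2,4,5,6,7,8,9,10} 3  {2,3,4,5,6,7,8,9,10} 3
  if 0:t drops first: 6 orders
  if 3:r drops first: 4 orders
heap linearizations: 10

10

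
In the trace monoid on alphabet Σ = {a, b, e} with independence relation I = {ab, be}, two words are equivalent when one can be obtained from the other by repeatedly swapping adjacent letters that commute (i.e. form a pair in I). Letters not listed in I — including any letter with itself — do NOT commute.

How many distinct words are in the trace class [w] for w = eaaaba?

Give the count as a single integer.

6

piece 0:e — minimal
piece 1:a rests on {0:e}
piece 2:a rests on {1:a}
piece 3:a rests on {2:a}
piece 4:b — minimal
piece 5:a rests on {3:a}
minimal pieces: {0:e, 4:b}
ways to finish when only these pieces remain (= sum over removing one remaining piece with nothing left below it):
  1 left: {4}→1  {5}→1
  2 left: {3,5}→1  {4,5}→2
  3 left: {2,3,5}→1  {3,4,5}→3
  4 left: {1,2,3,5}→1  {2,3,4,5}→4
  placing 0:e first → 5 extensions
  placing 4:b first → 1 extensions
total linear extensions = 6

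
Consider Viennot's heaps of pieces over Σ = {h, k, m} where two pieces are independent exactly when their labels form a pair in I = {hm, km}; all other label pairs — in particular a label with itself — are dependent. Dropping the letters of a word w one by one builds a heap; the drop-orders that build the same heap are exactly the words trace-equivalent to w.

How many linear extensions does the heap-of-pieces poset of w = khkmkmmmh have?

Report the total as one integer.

126

#0=k has no predecessor
#1=h depends on [0:k]
#2=k depends on [1:h]
#3=m has no predecessor
#4=k depends on [2:k]
#5=m depends on [3:m]
#6=m depends on [5:m]
#7=m depends on [6:m]
#8=h depends on [4:k]
sources: [0:k, 3:m]
N(rest) = Σ N(rest − s) over sources s of rest; N(one piece) = 1:
  size 1 → [7]=1  [8]=1
  size 2 → [4,8]=1  [6,7]=1  [7,8]=2
  size 3 → [2,4,8]=1  [4,7,8]=3  [5,6,7]=1  [6,7,8]=3
  size 4 → [1,2,4,8]=1  [2,4,7,8]=4  [3,5,6,7]=1  [4,6,7,8]=6  [5,6,7,8]=4
  size 5 → [0,1,2,4,8]=1  [1,2,4,7,8]=5  [2,4,6,7,8]=10  [3,5,6,7,8]=5  [4,5,6,7,8]=10
  size 6 → [0,1,2,4,7,8]=6  [1,2,4,6,7,8]=15  [2,4,5,6,7,8]=20  [3,4,5,6,7,8]=15
  size 7 → [0,1,2,4,6,7,8]=21  [1,2,4,5,6,7,8]=35  [2,3,4,5,6,7,8]=35
  first=0(k) contributes 70
  first=3(m) contributes 56
|[w]| = 126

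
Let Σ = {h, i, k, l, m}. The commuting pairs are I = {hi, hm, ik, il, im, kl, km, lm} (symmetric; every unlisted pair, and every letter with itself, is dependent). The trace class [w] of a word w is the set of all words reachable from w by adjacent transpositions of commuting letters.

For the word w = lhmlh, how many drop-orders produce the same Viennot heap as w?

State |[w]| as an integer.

#0=l has no predecessor
#1=h depends on [0:l]
#2=m has no predecessor
#3=l depends on [1:h]
#4=h depends on [3:l]
sources: [0:l, 2:m]
N(rest) = Σ N(rest − s) over sources s of rest; N(one piece) = 1:
  size 1 → [2]=1  [4]=1
  size 2 → [2,4]=2  [3,4]=1
  size 3 → [1,3,4]=1  [2,3,4]=3
  first=0(l) contributes 4
  first=2(m) contributes 1
|[w]| = 5

5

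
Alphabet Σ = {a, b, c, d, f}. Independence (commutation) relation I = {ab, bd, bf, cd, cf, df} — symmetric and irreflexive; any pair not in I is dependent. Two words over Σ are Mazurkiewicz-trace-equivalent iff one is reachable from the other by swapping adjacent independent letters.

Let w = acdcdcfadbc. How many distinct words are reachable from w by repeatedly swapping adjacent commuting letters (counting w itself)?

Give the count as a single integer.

390

drop 0:a onto floor
drop 1:c onto {0:a}
drop 2:d onto {0:a}
drop 3:c onto {1:c}
drop 4:d onto {2:d}
drop 5:c onto {3:c}
drop 6:f onto {0:a}
drop 7:a onto {4:d, 5:c, 6:f}
drop 8:d onto {7:a}
drop 9:b onto {5:c}
drop 10:c onto {7:a, 9:b}
ground layer = {0:a}
drop-orders for the pieces not yet dropped (sum over which currently-grounded one goes next):
  1 to go: {8} 1  {10} 1
  2 to go: {8,10} 2  {9,10} 1
  3 to go: {7,8,10} 2  {8,9,10} 3
  4 to go: {4,7,8,10} 2  {6,7,8,10} 2  {7,8,9,10} 5
  5 to go: {2,4,7,8,10} 2  {4,6,7,8,10} 4  {4,7,8,9,10} 7  {5,7,8,9,10} 5  {6,7,8,9,10} 7
  6 to go: {2,4,6,7,8,10} 6  {2,4,7,8,9,10} 9  {3,5,7,8,9,10} 5  {4,5,7,8,9,10} 12  {4,6,7,8,9,10} 18  {5,6,7,8,9,10} 12
  7 to go: {1,3,5,7,8,9,10} 5  {2,4,5,7,8,9,10} 21  {2,4,6,7,8,9,10} 33  {3,4,5,7,8,9,10} 17  {3,5,6,7,8,9,10} 17  {4,5,6,7,8,9,10} 42
  8 to go: {1,3,4,5,7,8,9,10} 22  {1,3,5,6,7,8,9,10} 22  {2,3,4,5,7,8,9,10} 38  {2,4,5,6,7,8,9,10} 96  {3,4,5,6,7,8,9,10} 76
  9 to go: {1,2,3,4,5,7,8,9,10} 60  {1,3,4,5,6,7,8,9,10} 120  {2,3,4,5,6,7,8,9,10} 210
  if 0:a drops first: 390 orders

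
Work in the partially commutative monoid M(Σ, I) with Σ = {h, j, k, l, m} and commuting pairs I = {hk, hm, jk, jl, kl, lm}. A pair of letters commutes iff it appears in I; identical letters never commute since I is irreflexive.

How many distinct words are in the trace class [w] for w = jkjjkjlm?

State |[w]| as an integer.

120

0(j) covers ∅
1(k) covers ∅
2(j) covers 0:j
3(j) covers 2:j
4(k) covers 1:k
5(j) covers 3:j
6(l) covers ∅
7(m) covers 4:k, 5:j
floor of heap: 0:j, 1:k, 6:l
completions by unplaced set U, small U first (add the entries for U minus each lowest piece of U):
  |U|=1: {6}:1  {7}:1
  |U|=2: {4,7}:1  {5,7}:1  {6,7}:2
  |U|=3: {1,4,7}:1  {3,5,7}:1  {4,5,7}:2  {4,6,7}:3  {5,6,7}:3
  |U|=4: {1,4,5,7}:3  {1,4,6,7}:4  {2,3,5,7}:1  {3,4,5,7}:3  {3,5,6,7}:4  {4,5,6,7}:8
  |U|=5: {0,2,3,5,7}:1  {1,3,4,5,7}:6  {1,4,5,6,7}:15  {2,3,4,5,7}:4  {2,3,5,6,7}:5  {3,4,5,6,7}:15
  |U|=6: {0,2,3,4,5,7}:5  {0,2,3,5,6,7}:6  {1,2,3,4,5,7}:10  {1,3,4,5,6,7}:36  {2,3,4,5,6,7}:24
  start at 0(j): 70
  start at 1(k): 35
  start at 6(l): 15
sum over floor = 120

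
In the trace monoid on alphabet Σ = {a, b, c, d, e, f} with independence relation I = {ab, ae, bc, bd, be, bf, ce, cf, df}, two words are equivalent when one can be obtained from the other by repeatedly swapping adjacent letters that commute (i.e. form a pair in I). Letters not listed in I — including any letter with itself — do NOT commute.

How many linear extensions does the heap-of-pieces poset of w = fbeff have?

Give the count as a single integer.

5

0(f) covers ∅
1(b) covers ∅
2(e) covers 0:f
3(f) covers 2:e
4(f) covers 3:f
floor of heap: 0:f, 1:b
completions by unplaced set U, small U first (add the entries for U minus each lowest piece of U):
  |U|=1: {1}:1  {4}:1
  |U|=2: {1,4}:2  {3,4}:1
  |U|=3: {1,3,4}:3  {2,3,4}:1
  start at 0(f): 4
  start at 1(b): 1
sum over floor = 5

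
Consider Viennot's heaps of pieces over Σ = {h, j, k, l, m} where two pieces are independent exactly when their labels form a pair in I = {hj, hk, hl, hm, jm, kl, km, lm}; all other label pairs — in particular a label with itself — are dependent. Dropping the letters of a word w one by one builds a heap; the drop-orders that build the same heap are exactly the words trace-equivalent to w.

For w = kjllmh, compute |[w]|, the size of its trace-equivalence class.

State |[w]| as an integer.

30

#0=k has no predecessor
#1=j depends on [0:k]
#2=l depends on [1:j]
#3=l depends on [2:l]
#4=m has no predecessor
#5=h has no predecessor
sources: [0:k, 4:m, 5:h]
N(rest) = Σ N(rest − s) over sources s of rest; N(one piece) = 1:
  size 1 → [3]=1  [4]=1  [5]=1
  size 2 → [2,3]=1  [3,4]=2  [3,5]=2  [4,5]=2
  size 3 → [1,2,3]=1  [2,3,4]=3  [2,3,5]=3  [3,4,5]=6
  size 4 → [0,1,2,3]=1  [1,2,3,4]=4  [1,2,3,5]=4  [2,3,4,5]=12
  first=0(k) contributes 20
  first=4(m) contributes 5
  first=5(h) contributes 5
|[w]| = 30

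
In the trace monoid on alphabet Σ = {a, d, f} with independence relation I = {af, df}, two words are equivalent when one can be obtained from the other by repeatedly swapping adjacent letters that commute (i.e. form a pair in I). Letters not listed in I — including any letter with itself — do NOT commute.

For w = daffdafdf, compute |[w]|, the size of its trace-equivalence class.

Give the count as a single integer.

drop 0:d onto floor
drop 1:a onto {0:d}
drop 2:f onto floor
drop 3:f onto {2:f}
drop 4:d onto {1:a}
drop 5:a onto {4:d}
drop 6:f onto {3:f}
drop 7:d onto {5:a}
drop 8:f onto {6:f}
ground layer = {0:d, 2:f}
drop-orders for the pieces not yet dropped (sum over which currently-grounded one goes next):
  1 to go: {7} 1  {8} 1
  2 to go: {5,7} 1  {6,8} 1  {7,8} 2
  3 to go: {3,6,8} 1  {4,5,7} 1  {5,7,8} 3  {6,7,8} 3
  4 to go: {1,4,5,7} 1  {2,3,6,8} 1  {3,6,7,8} 4  {4,5,7,8} 4  {5,6,7,8} 6
  5 to go: {0,1,4,5,7} 1  {1,4,5,7,8} 5  {2,3,6,7,8} 5  {3,5,6,7,8} 10  {4,5,6,7,8} 10
  6 to go: {0,1,4,5,7,8} 6  {1,4,5,6,7,8} 15  {2,3,5,6,7,8} 15  {3,4,5,6,7,8} 20
  7 to go: {0,1,4,5,6,7,8} 21  {1,3,4,5,6,7,8} 35  {2,3,4,5,6,7,8} 35
  if 0:d drops first: 70 orders
  if 2:f drops first: 56 orders
heap linearizations: 126

126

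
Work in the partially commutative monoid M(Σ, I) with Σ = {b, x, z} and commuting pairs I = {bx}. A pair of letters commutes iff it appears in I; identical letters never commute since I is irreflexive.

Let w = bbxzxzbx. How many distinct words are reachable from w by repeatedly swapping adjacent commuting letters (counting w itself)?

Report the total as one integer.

6

#0=b has no predecessor
#1=b depends on [0:b]
#2=x has no predecessor
#3=z depends on [1:b, 2:x]
#4=x depends on [3:z]
#5=z depends on [4:x]
#6=b depends on [5:z]
#7=x depends on [5:z]
sources: [0:b, 2:x]
N(rest) = Σ N(rest − s) over sources s of rest; N(one piece) = 1:
  size 1 → [6]=1  [7]=1
  size 2 → [6,7]=2
  size 3 → [5,6,7]=2
  size 4 → [4,5,6,7]=2
  size 5 → [3,4,5,6,7]=2
  size 6 → [1,3,4,5,6,7]=2  [2,3,4,5,6,7]=2
  first=0(b) contributes 4
  first=2(x) contributes 2
|[w]| = 6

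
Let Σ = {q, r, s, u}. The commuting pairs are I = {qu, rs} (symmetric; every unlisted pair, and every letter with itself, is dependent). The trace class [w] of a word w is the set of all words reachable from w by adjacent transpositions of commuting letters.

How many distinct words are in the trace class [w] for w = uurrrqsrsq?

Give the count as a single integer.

3

piece 0:u — minimal
piece 1:u rests on {0:u}
piece 2:r rests on {1:u}
piece 3:r rests on {2:r}
piece 4:r rests on {3:r}
piece 5:q rests on {4:r}
piece 6:s rests on {5:q}
piece 7:r rests on {5:q}
piece 8:s rests on {6:s}
piece 9:q rests on {7:r, 8:s}
minimal pieces: {0:u}
ways to finish when only these pieces remain (= sum over removing one remaining piece with nothing left below it):
  1 left: {9}→1
  2 left: {7,9}→1  {8,9}→1
  3 left: {6,8,9}→1  {7,8,9}→2
  4 left: {6,7,8,9}→3
  5 left: {5,6,7,8,9}→3
  6 left: {4,5,6,7,8,9}→3
  7 left: {3,4,5,6,7,8,9}→3
  8 left: {2,3,4,5,6,7,8,9}→3
  placing 0:u first → 3 extensions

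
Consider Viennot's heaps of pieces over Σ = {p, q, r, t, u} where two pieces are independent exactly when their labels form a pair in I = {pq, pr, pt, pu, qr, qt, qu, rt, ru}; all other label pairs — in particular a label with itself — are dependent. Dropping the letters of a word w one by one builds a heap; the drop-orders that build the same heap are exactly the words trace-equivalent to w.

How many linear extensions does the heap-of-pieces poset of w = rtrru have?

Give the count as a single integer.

drop 0:r onto floor
drop 1:t onto floor
drop 2:r onto {0:r}
drop 3:r onto {2:r}
drop 4:u onto {1:t}
ground layer = {0:r, 1:t}
drop-orders for the pieces not yet dropped (sum over which currently-grounded one goes next):
  1 to go: {3} 1  {4} 1
  2 to go: {1,4} 1  {2,3} 1  {3,4} 2
  3 to go: {0,2,3} 1  {1,3,4} 3  {2,3,4} 3
  if 0:r drops first: 6 orders
  if 1:t drops first: 4 orders
heap linearizations: 10

10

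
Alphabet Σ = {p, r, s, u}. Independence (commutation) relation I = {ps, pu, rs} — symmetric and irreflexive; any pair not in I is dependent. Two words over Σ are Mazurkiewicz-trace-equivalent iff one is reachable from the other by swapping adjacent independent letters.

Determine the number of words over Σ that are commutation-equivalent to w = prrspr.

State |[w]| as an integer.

6

0(p) covers ∅
1(r) covers 0:p
2(r) covers 1:r
3(s) covers ∅
4(p) covers 2:r
5(r) covers 4:p
floor of heap: 0:p, 3:s
completions by unplaced set U, small U first (add the entries for U minus each lowest piece of U):
  |U|=1: {3}:1  {5}:1
  |U|=2: {3,5}:2  {4,5}:1
  |U|=3: {2,4,5}:1  {3,4,5}:3
  |U|=4: {1,2,4,5}:1  {2,3,4,5}:4
  start at 0(p): 5
  start at 3(s): 1
sum over floor = 6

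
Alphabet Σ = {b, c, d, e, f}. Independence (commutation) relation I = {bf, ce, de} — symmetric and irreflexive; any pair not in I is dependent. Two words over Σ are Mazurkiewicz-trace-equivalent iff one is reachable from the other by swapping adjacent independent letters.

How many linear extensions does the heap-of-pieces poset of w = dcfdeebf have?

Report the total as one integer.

6

0(d) covers ∅
1(c) covers 0:d
2(f) covers 1:c
3(d) covers 2:f
4(e) covers 2:f
5(e) covers 4:e
6(b) covers 3:d, 5:e
7(f) covers 3:d, 5:e
floor of heap: 0:d
completions by unplaced set U, small U first (add the entries for U minus each lowest piece of U):
  |U|=1: {6}:1  {7}:1
  |U|=2: {6,7}:2
  |U|=3: {3,6,7}:2  {5,6,7}:2
  |U|=4: {3,5,6,7}:4  {4,5,6,7}:2
  |U|=5: {3,4,5,6,7}:6
  |U|=6: {2,3,4,5,6,7}:6
  start at 0(d): 6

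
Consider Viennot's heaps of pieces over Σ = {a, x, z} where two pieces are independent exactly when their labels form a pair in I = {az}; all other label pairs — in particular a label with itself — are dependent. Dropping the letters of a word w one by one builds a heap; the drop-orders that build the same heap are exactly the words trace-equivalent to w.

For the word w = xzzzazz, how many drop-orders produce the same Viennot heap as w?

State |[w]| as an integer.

#0=x has no predecessor
#1=z depends on [0:x]
#2=z depends on [1:z]
#3=z depends on [2:z]
#4=a depends on [0:x]
#5=z depends on [3:z]
#6=z depends on [5:z]
sources: [0:x]
N(rest) = Σ N(rest − s) over sources s of rest; N(one piece) = 1:
  size 1 → [4]=1  [6]=1
  size 2 → [4,6]=2  [5,6]=1
  size 3 → [3,5,6]=1  [4,5,6]=3
  size 4 → [2,3,5,6]=1  [3,4,5,6]=4
  size 5 → [1,2,3,5,6]=1  [2,3,4,5,6]=5
  first=0(x) contributes 6

6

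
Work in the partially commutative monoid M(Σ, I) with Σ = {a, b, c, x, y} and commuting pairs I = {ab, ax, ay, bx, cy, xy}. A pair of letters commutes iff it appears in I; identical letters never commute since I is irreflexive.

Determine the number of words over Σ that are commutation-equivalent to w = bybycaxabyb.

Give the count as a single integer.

165

drop 0:b onto floor
drop 1:y onto {0:b}
drop 2:b onto {1:y}
drop 3:y onto {2:b}
drop 4:c onto {2:b}
drop 5:a onto {4:c}
drop 6:x onto {4:c}
drop 7:a onto {5:a}
drop 8:b onto {3:y, 4:c}
drop 9:y onto {8:b}
drop 10:b onto {9:y}
ground layer = {0:b}
drop-orders for the pieces not yet dropped (sum over which currently-grounded one goes next):
  1 to go: {6} 1  {7} 1  {10} 1
  2 to go: {5,7} 1  {6,7} 2  {6,10} 2  {7,10} 2  {9,10} 1
  3 to go: {5,6,7} 3  {5,7,10} 3  {6,7,10} 6  {6,9,10} 3  {7,9,10} 3  {8,9,10} 1
  4 to go: {3,8,9,10} 1  {5,6,7,10} 12  {5,7,9,10} 6  {6,7,9,10} 12  {6,8,9,10} 4  {7,8,9,10} 4
  5 to go: {3,6,8,9,10} 5  {3,7,8,9,10} 5  {5,6,7,9,10} 30  {5,7,8,9,10} 10  {6,7,8,9,10} 20
  6 to go: {3,5,7,8,9,10} 15  {3,6,7,8,9,10} 30  {5,6,7,8,9,10} 60
  7 to go: {3,5,6,7,8,9,10} 105  {4,5,6,7,8,9,10} 60
  8 to go: {3,4,5,6,7,8,9,10} 165
  9 to go: {2,3,4,5,6,7,8,9,10} 165
  if 0:b drops first: 165 orders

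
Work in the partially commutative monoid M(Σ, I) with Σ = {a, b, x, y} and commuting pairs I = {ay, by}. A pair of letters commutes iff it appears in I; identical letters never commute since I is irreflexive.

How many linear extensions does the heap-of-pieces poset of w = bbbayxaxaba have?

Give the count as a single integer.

5

#0=b has no predecessor
#1=b depends on [0:b]
#2=b depends on [1:b]
#3=a depends on [2:b]
#4=y has no predecessor
#5=x depends on [3:a, 4:y]
#6=a depends on [5:x]
#7=x depends on [6:a]
#8=a depends on [7:x]
#9=b depends on [8:a]
#10=a depends on [9:b]
sources: [0:b, 4:y]
N(rest) = Σ N(rest − s) over sources s of rest; N(one piece) = 1:
  size 1 → [10]=1
  size 2 → [9,10]=1
  size 3 → [8,9,10]=1
  size 4 → [7,8,9,10]=1
  size 5 → [6,7,8,9,10]=1
  size 6 → [5,6,7,8,9,10]=1
  size 7 → [3,5,6,7,8,9,10]=1  [4,5,6,7,8,9,10]=1
  size 8 → [2,3,5,6,7,8,9,10]=1  [3,4,5,6,7,8,9,10]=2
  size 9 → [1,2,3,5,6,7,8,9,10]=1  [2,3,4,5,6,7,8,9,10]=3
  first=0(b) contributes 4
  first=4(y) contributes 1
|[w]| = 5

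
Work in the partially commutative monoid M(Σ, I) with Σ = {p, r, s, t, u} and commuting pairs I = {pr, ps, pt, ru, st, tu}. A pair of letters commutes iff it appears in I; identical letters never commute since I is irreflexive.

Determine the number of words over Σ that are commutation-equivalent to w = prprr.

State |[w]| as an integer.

10

0(p) covers ∅
1(r) covers ∅
2(p) covers 0:p
3(r) covers 1:r
4(r) covers 3:r
floor of heap: 0:p, 1:r
completions by unplaced set U, small U first (add the entries for U minus each lowest piece of U):
  |U|=1: {2}:1  {4}:1
  |U|=2: {0,2}:1  {2,4}:2  {3,4}:1
  |U|=3: {0,2,4}:3  {1,3,4}:1  {2,3,4}:3
  start at 0(p): 4
  start at 1(r): 6
sum over floor = 10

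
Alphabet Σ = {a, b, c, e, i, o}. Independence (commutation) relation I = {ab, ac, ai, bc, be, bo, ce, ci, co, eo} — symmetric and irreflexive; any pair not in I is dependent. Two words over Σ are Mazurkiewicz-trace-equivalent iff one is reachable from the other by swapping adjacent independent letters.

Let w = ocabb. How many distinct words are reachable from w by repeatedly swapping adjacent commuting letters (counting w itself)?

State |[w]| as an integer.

30

0(o) covers ∅
1(c) covers ∅
2(a) covers 0:o
3(b) covers ∅
4(b) covers 3:b
floor of heap: 0:o, 1:c, 3:b
completions by unplaced set U, small U first (add the entries for U minus each lowest piece of U):
  |U|=1: {1}:1  {2}:1  {4}:1
  |U|=2: {0,2}:1  {1,2}:2  {1,4}:2  {2,4}:2  {3,4}:1
  |U|=3: {0,1,2}:3  {0,2,4}:3  {1,2,4}:6  {1,3,4}:3  {2,3,4}:3
  start at 0(o): 12
  start at 1(c): 6
  start at 3(b): 12
sum over floor = 30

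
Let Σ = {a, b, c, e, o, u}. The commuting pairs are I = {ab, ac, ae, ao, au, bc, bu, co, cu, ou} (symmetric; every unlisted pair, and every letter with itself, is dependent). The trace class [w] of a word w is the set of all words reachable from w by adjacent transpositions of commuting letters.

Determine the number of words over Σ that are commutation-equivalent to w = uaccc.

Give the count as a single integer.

drop 0:u onto floor
drop 1:a onto floor
drop 2:c onto floor
drop 3:c onto {2:c}
drop 4:c onto {3:c}
ground layer = {0:u, 1:a, 2:c}
drop-orders for the pieces not yet dropped (sum over which currently-grounded one goes next):
  1 to go: {0} 1  {1} 1  {4} 1
  2 to go: {0,1} 2  {0,4} 2  {1,4} 2  {3,4} 1
  3 to go: {0,1,4} 6  {0,3,4} 3  {1,3,4} 3  {2,3,4} 1
  if 0:u drops first: 4 orders
  if 1:a drops first: 4 orders
  if 2:c drops first: 12 orders
heap linearizations: 20

20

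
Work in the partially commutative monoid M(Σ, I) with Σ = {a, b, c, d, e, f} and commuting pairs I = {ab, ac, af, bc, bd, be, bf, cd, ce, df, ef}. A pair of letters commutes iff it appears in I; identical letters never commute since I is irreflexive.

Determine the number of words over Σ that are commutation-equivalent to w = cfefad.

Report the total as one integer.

drop 0:c onto floor
drop 1:f onto {0:c}
drop 2:e onto floor
drop 3:f onto {1:f}
drop 4:a onto {2:e}
drop 5:d onto {4:a}
ground layer = {0:c, 2:e}
drop-orders for the pieces not yet dropped (sum over which currently-grounded one goes next):
  1 to go: {3} 1  {5} 1
  2 to go: {1,3} 1  {3,5} 2  {4,5} 1
  3 to go: {0,1,3} 1  {1,3,5} 3  {2,4,5} 1  {3,4,5} 3
  4 to go: {0,1,3,5} 4  {1,3,4,5} 6  {2,3,4,5} 4
  if 0:c drops first: 10 orders
  if 2:e drops first: 10 orders
heap linearizations: 20

20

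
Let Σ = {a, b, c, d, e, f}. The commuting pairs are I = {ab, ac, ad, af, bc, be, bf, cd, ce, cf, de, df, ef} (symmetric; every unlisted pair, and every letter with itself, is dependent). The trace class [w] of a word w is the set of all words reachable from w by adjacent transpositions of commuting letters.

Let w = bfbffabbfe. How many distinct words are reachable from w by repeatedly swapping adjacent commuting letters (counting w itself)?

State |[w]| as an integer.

3150

#0=b has no predecessor
#1=f has no predecessor
#2=b depends on [0:b]
#3=f depends on [1:f]
#4=f depends on [3:f]
#5=a has no predecessor
#6=b depends on [2:b]
#7=b depends on [6:b]
#8=f depends on [4:f]
#9=e depends on [5:a]
sources: [0:b, 1:f, 5:a]
N(rest) = Σ N(rest − s) over sources s of rest; N(one piece) = 1:
  size 1 → [7]=1  [8]=1  [9]=1
  size 2 → [4,8]=1  [5,9]=1  [6,7]=1  [7,8]=2  [7,9]=2  [8,9]=2
  size 3 → [2,6,7]=1  [3,4,8]=1  [4,7,8]=3  [4,8,9]=3  [5,7,9]=3  [5,8,9]=3  [6,7,8]=3  [6,7,9]=3  [7,8,9]=6
  size 4 → [0,2,6,7]=1  [1,3,4,8]=1  [2,6,7,8]=4  [2,6,7,9]=4  [3,4,7,8]=4  [3,4,8,9]=4  [4,5,8,9]=6  [4,6,7,8]=6  [4,7,8,9]=12  [5,6,7,9]=6  [5,7,8,9]=12  [6,7,8,9]=12
  size 5 → [0,2,6,7,8]=5  [0,2,6,7,9]=5  [1,3,4,7,8]=5  [1,3,4,8,9]=5  [2,4,6,7,8]=10  [2,5,6,7,9]=10  [2,6,7,8,9]=20  [3,4,5,8,9]=10  [3,4,6,7,8]=10  [3,4,7,8,9]=20  [4,5,7,8,9]=30  [4,6,7,8,9]=30  [5,6,7,8,9]=30
  size 6 → [0,2,4,6,7,8]=15  [0,2,5,6,7,9]=15  [0,2,6,7,8,9]=30  [1,3,4,5,8,9]=15  [1,3,4,6,7,8]=15  [1,3,4,7,8,9]=30  [2,3,4,6,7,8]=20  [2,4,6,7,8,9]=60  [2,5,6,7,8,9]=60  [3,4,5,7,8,9]=60  [3,4,6,7,8,9]=60  [4,5,6,7,8,9]=90
  size 7 → [0,2,3,4,6,7,8]=35  [0,2,4,6,7,8,9]=105  [0,2,5,6,7,8,9]=105  [1,2,3,4,6,7,8]=35  [1,3,4,5,7,8,9]=105  [1,3,4,6,7,8,9]=105  [2,3,4,6,7,8,9]=140  [2,4,5,6,7,8,9]=210  [3,4,5,6,7,8,9]=210
  size 8 → [0,1,2,3,4,6,7,8]=70  [0,2,3,4,6,7,8,9]=280  [0,2,4,5,6,7,8,9]=420  [1,2,3,4,6,7,8,9]=280  [1,3,4,5,6,7,8,9]=420  [2,3,4,5,6,7,8,9]=560
  first=0(b) contributes 1260
  first=1(f) contributes 1260
  first=5(a) contributes 630
|[w]| = 3150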